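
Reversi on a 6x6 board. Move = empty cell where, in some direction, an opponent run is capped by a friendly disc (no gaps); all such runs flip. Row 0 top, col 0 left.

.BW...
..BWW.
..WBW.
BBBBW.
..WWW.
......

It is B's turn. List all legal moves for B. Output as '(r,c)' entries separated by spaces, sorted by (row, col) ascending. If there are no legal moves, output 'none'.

Answer: (0,3) (0,4) (0,5) (1,1) (1,5) (2,1) (2,5) (3,5) (4,5) (5,1) (5,2) (5,3) (5,4) (5,5)

Derivation:
(0,3): flips 2 -> legal
(0,4): flips 2 -> legal
(0,5): flips 1 -> legal
(1,1): flips 1 -> legal
(1,5): flips 3 -> legal
(2,1): flips 1 -> legal
(2,5): flips 1 -> legal
(3,5): flips 1 -> legal
(4,1): no bracket -> illegal
(4,5): flips 1 -> legal
(5,1): flips 1 -> legal
(5,2): flips 1 -> legal
(5,3): flips 2 -> legal
(5,4): flips 1 -> legal
(5,5): flips 1 -> legal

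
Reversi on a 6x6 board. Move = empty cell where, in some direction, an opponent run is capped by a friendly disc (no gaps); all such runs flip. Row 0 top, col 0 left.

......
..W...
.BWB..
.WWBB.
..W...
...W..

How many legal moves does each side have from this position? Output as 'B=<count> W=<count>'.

-- B to move --
(0,1): flips 1 -> legal
(0,2): no bracket -> illegal
(0,3): flips 1 -> legal
(1,1): flips 1 -> legal
(1,3): no bracket -> illegal
(2,0): no bracket -> illegal
(3,0): flips 2 -> legal
(4,0): no bracket -> illegal
(4,1): flips 2 -> legal
(4,3): flips 1 -> legal
(4,4): no bracket -> illegal
(5,1): flips 1 -> legal
(5,2): no bracket -> illegal
(5,4): no bracket -> illegal
B mobility = 7
-- W to move --
(1,0): flips 1 -> legal
(1,1): flips 1 -> legal
(1,3): no bracket -> illegal
(1,4): flips 1 -> legal
(2,0): flips 1 -> legal
(2,4): flips 2 -> legal
(2,5): no bracket -> illegal
(3,0): flips 1 -> legal
(3,5): flips 2 -> legal
(4,3): no bracket -> illegal
(4,4): flips 1 -> legal
(4,5): flips 2 -> legal
W mobility = 9

Answer: B=7 W=9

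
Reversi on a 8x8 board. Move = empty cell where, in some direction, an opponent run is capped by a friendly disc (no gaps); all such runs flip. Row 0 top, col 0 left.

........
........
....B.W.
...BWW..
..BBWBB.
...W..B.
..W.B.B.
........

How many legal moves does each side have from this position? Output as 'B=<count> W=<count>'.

Answer: B=6 W=13

Derivation:
-- B to move --
(1,5): no bracket -> illegal
(1,6): no bracket -> illegal
(1,7): no bracket -> illegal
(2,3): flips 1 -> legal
(2,5): flips 2 -> legal
(2,7): no bracket -> illegal
(3,6): flips 2 -> legal
(3,7): no bracket -> illegal
(5,1): no bracket -> illegal
(5,2): no bracket -> illegal
(5,4): flips 2 -> legal
(5,5): flips 1 -> legal
(6,1): no bracket -> illegal
(6,3): flips 1 -> legal
(7,1): no bracket -> illegal
(7,2): no bracket -> illegal
(7,3): no bracket -> illegal
B mobility = 6
-- W to move --
(1,3): flips 1 -> legal
(1,4): flips 1 -> legal
(1,5): no bracket -> illegal
(2,2): flips 1 -> legal
(2,3): flips 2 -> legal
(2,5): no bracket -> illegal
(3,1): flips 1 -> legal
(3,2): flips 1 -> legal
(3,6): no bracket -> illegal
(3,7): no bracket -> illegal
(4,1): flips 2 -> legal
(4,7): flips 2 -> legal
(5,1): no bracket -> illegal
(5,2): flips 1 -> legal
(5,4): no bracket -> illegal
(5,5): flips 1 -> legal
(5,7): flips 1 -> legal
(6,3): no bracket -> illegal
(6,5): no bracket -> illegal
(6,7): flips 2 -> legal
(7,3): no bracket -> illegal
(7,4): no bracket -> illegal
(7,5): flips 1 -> legal
(7,6): no bracket -> illegal
(7,7): no bracket -> illegal
W mobility = 13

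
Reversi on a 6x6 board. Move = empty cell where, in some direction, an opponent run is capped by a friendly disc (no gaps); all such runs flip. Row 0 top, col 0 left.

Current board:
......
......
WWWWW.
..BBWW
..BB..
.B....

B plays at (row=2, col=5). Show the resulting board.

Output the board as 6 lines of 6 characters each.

Place B at (2,5); scan 8 dirs for brackets.
Dir NW: first cell '.' (not opp) -> no flip
Dir N: first cell '.' (not opp) -> no flip
Dir NE: edge -> no flip
Dir W: opp run (2,4) (2,3) (2,2) (2,1) (2,0), next=edge -> no flip
Dir E: edge -> no flip
Dir SW: opp run (3,4) capped by B -> flip
Dir S: opp run (3,5), next='.' -> no flip
Dir SE: edge -> no flip
All flips: (3,4)

Answer: ......
......
WWWWWB
..BBBW
..BB..
.B....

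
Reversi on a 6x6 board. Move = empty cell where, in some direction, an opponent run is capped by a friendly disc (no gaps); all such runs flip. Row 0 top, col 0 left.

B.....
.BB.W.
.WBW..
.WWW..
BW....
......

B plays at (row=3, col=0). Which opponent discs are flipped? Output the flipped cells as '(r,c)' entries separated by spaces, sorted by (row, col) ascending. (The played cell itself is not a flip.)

Answer: (2,1)

Derivation:
Dir NW: edge -> no flip
Dir N: first cell '.' (not opp) -> no flip
Dir NE: opp run (2,1) capped by B -> flip
Dir W: edge -> no flip
Dir E: opp run (3,1) (3,2) (3,3), next='.' -> no flip
Dir SW: edge -> no flip
Dir S: first cell 'B' (not opp) -> no flip
Dir SE: opp run (4,1), next='.' -> no flip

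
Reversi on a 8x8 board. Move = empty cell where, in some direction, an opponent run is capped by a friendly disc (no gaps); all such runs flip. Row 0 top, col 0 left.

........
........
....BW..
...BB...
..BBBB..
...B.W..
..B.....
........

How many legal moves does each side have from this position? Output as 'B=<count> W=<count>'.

Answer: B=4 W=4

Derivation:
-- B to move --
(1,4): no bracket -> illegal
(1,5): no bracket -> illegal
(1,6): flips 1 -> legal
(2,6): flips 1 -> legal
(3,5): no bracket -> illegal
(3,6): no bracket -> illegal
(4,6): no bracket -> illegal
(5,4): no bracket -> illegal
(5,6): no bracket -> illegal
(6,4): no bracket -> illegal
(6,5): flips 1 -> legal
(6,6): flips 1 -> legal
B mobility = 4
-- W to move --
(1,3): no bracket -> illegal
(1,4): no bracket -> illegal
(1,5): no bracket -> illegal
(2,2): flips 2 -> legal
(2,3): flips 1 -> legal
(3,1): no bracket -> illegal
(3,2): no bracket -> illegal
(3,5): flips 1 -> legal
(3,6): no bracket -> illegal
(4,1): no bracket -> illegal
(4,6): no bracket -> illegal
(5,1): no bracket -> illegal
(5,2): flips 2 -> legal
(5,4): no bracket -> illegal
(5,6): no bracket -> illegal
(6,1): no bracket -> illegal
(6,3): no bracket -> illegal
(6,4): no bracket -> illegal
(7,1): no bracket -> illegal
(7,2): no bracket -> illegal
(7,3): no bracket -> illegal
W mobility = 4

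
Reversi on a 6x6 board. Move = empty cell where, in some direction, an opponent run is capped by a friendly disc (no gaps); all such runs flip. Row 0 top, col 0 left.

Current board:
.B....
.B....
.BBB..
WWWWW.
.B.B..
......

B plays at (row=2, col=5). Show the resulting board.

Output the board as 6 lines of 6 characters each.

Place B at (2,5); scan 8 dirs for brackets.
Dir NW: first cell '.' (not opp) -> no flip
Dir N: first cell '.' (not opp) -> no flip
Dir NE: edge -> no flip
Dir W: first cell '.' (not opp) -> no flip
Dir E: edge -> no flip
Dir SW: opp run (3,4) capped by B -> flip
Dir S: first cell '.' (not opp) -> no flip
Dir SE: edge -> no flip
All flips: (3,4)

Answer: .B....
.B....
.BBB.B
WWWWB.
.B.B..
......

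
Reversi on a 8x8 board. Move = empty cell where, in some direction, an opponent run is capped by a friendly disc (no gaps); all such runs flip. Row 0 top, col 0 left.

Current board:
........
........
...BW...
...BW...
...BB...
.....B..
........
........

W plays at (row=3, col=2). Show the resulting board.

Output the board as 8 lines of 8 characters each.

Answer: ........
........
...BW...
..WWW...
...BB...
.....B..
........
........

Derivation:
Place W at (3,2); scan 8 dirs for brackets.
Dir NW: first cell '.' (not opp) -> no flip
Dir N: first cell '.' (not opp) -> no flip
Dir NE: opp run (2,3), next='.' -> no flip
Dir W: first cell '.' (not opp) -> no flip
Dir E: opp run (3,3) capped by W -> flip
Dir SW: first cell '.' (not opp) -> no flip
Dir S: first cell '.' (not opp) -> no flip
Dir SE: opp run (4,3), next='.' -> no flip
All flips: (3,3)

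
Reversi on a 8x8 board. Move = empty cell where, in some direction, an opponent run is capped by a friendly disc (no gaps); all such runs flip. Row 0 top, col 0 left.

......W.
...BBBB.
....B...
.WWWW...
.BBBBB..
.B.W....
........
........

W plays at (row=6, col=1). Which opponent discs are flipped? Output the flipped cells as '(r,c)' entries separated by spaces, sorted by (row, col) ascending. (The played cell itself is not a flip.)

Answer: (4,1) (5,1)

Derivation:
Dir NW: first cell '.' (not opp) -> no flip
Dir N: opp run (5,1) (4,1) capped by W -> flip
Dir NE: first cell '.' (not opp) -> no flip
Dir W: first cell '.' (not opp) -> no flip
Dir E: first cell '.' (not opp) -> no flip
Dir SW: first cell '.' (not opp) -> no flip
Dir S: first cell '.' (not opp) -> no flip
Dir SE: first cell '.' (not opp) -> no flip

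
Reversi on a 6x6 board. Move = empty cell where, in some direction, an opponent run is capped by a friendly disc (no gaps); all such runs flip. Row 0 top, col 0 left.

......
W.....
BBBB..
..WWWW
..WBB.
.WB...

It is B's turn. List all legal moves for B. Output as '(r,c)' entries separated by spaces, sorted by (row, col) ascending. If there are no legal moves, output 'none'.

(0,0): flips 1 -> legal
(0,1): no bracket -> illegal
(1,1): no bracket -> illegal
(2,4): flips 1 -> legal
(2,5): flips 1 -> legal
(3,1): no bracket -> illegal
(4,0): no bracket -> illegal
(4,1): flips 2 -> legal
(4,5): flips 1 -> legal
(5,0): flips 1 -> legal
(5,3): no bracket -> illegal

Answer: (0,0) (2,4) (2,5) (4,1) (4,5) (5,0)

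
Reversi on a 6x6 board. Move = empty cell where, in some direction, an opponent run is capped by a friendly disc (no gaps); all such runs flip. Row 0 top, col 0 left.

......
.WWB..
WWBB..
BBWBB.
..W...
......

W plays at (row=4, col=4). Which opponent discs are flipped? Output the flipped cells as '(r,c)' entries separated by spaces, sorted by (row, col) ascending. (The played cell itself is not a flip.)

Dir NW: opp run (3,3) (2,2) capped by W -> flip
Dir N: opp run (3,4), next='.' -> no flip
Dir NE: first cell '.' (not opp) -> no flip
Dir W: first cell '.' (not opp) -> no flip
Dir E: first cell '.' (not opp) -> no flip
Dir SW: first cell '.' (not opp) -> no flip
Dir S: first cell '.' (not opp) -> no flip
Dir SE: first cell '.' (not opp) -> no flip

Answer: (2,2) (3,3)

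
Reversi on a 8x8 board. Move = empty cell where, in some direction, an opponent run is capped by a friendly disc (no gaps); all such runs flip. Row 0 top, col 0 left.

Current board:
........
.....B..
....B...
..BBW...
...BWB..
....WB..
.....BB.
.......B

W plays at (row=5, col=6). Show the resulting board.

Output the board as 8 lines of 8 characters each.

Answer: ........
.....B..
....B...
..BBW...
...BWW..
....WWW.
.....BB.
.......B

Derivation:
Place W at (5,6); scan 8 dirs for brackets.
Dir NW: opp run (4,5) capped by W -> flip
Dir N: first cell '.' (not opp) -> no flip
Dir NE: first cell '.' (not opp) -> no flip
Dir W: opp run (5,5) capped by W -> flip
Dir E: first cell '.' (not opp) -> no flip
Dir SW: opp run (6,5), next='.' -> no flip
Dir S: opp run (6,6), next='.' -> no flip
Dir SE: first cell '.' (not opp) -> no flip
All flips: (4,5) (5,5)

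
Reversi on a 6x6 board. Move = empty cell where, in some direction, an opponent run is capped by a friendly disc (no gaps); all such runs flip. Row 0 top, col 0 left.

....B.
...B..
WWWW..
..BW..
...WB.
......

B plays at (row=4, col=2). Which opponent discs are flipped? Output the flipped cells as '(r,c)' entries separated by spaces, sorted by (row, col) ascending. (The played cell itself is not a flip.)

Answer: (4,3)

Derivation:
Dir NW: first cell '.' (not opp) -> no flip
Dir N: first cell 'B' (not opp) -> no flip
Dir NE: opp run (3,3), next='.' -> no flip
Dir W: first cell '.' (not opp) -> no flip
Dir E: opp run (4,3) capped by B -> flip
Dir SW: first cell '.' (not opp) -> no flip
Dir S: first cell '.' (not opp) -> no flip
Dir SE: first cell '.' (not opp) -> no flip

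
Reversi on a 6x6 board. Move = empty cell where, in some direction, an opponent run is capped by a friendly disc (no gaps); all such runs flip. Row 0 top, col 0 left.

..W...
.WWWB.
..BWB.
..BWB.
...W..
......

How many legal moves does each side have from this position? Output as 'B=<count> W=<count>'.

Answer: B=8 W=9

Derivation:
-- B to move --
(0,0): flips 1 -> legal
(0,1): flips 2 -> legal
(0,3): no bracket -> illegal
(0,4): flips 1 -> legal
(1,0): flips 3 -> legal
(2,0): no bracket -> illegal
(2,1): no bracket -> illegal
(4,2): flips 1 -> legal
(4,4): flips 1 -> legal
(5,2): flips 1 -> legal
(5,3): no bracket -> illegal
(5,4): flips 1 -> legal
B mobility = 8
-- W to move --
(0,3): no bracket -> illegal
(0,4): no bracket -> illegal
(0,5): flips 1 -> legal
(1,5): flips 2 -> legal
(2,1): flips 2 -> legal
(2,5): flips 2 -> legal
(3,1): flips 2 -> legal
(3,5): flips 2 -> legal
(4,1): flips 1 -> legal
(4,2): flips 2 -> legal
(4,4): no bracket -> illegal
(4,5): flips 1 -> legal
W mobility = 9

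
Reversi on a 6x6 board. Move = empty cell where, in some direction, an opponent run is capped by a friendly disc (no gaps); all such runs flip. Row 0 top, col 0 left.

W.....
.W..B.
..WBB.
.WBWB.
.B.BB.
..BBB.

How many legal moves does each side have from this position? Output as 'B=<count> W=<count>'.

-- B to move --
(0,1): no bracket -> illegal
(0,2): no bracket -> illegal
(1,0): no bracket -> illegal
(1,2): flips 1 -> legal
(1,3): no bracket -> illegal
(2,0): no bracket -> illegal
(2,1): flips 2 -> legal
(3,0): flips 1 -> legal
(4,0): no bracket -> illegal
(4,2): flips 1 -> legal
B mobility = 4
-- W to move --
(0,3): no bracket -> illegal
(0,4): no bracket -> illegal
(0,5): no bracket -> illegal
(1,2): no bracket -> illegal
(1,3): flips 1 -> legal
(1,5): flips 1 -> legal
(2,1): no bracket -> illegal
(2,5): flips 2 -> legal
(3,0): no bracket -> illegal
(3,5): flips 1 -> legal
(4,0): no bracket -> illegal
(4,2): flips 1 -> legal
(4,5): no bracket -> illegal
(5,0): no bracket -> illegal
(5,1): flips 1 -> legal
(5,5): flips 1 -> legal
W mobility = 7

Answer: B=4 W=7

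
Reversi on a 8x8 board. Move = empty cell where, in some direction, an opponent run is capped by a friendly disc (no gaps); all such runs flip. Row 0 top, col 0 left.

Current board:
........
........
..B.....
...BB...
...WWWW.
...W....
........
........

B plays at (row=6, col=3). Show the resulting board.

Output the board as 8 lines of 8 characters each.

Place B at (6,3); scan 8 dirs for brackets.
Dir NW: first cell '.' (not opp) -> no flip
Dir N: opp run (5,3) (4,3) capped by B -> flip
Dir NE: first cell '.' (not opp) -> no flip
Dir W: first cell '.' (not opp) -> no flip
Dir E: first cell '.' (not opp) -> no flip
Dir SW: first cell '.' (not opp) -> no flip
Dir S: first cell '.' (not opp) -> no flip
Dir SE: first cell '.' (not opp) -> no flip
All flips: (4,3) (5,3)

Answer: ........
........
..B.....
...BB...
...BWWW.
...B....
...B....
........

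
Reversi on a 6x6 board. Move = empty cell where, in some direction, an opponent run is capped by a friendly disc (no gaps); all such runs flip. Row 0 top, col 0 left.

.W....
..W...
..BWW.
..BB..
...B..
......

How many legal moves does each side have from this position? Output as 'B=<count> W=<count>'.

-- B to move --
(0,0): no bracket -> illegal
(0,2): flips 1 -> legal
(0,3): no bracket -> illegal
(1,0): no bracket -> illegal
(1,1): no bracket -> illegal
(1,3): flips 1 -> legal
(1,4): flips 1 -> legal
(1,5): flips 1 -> legal
(2,1): no bracket -> illegal
(2,5): flips 2 -> legal
(3,4): no bracket -> illegal
(3,5): no bracket -> illegal
B mobility = 5
-- W to move --
(1,1): no bracket -> illegal
(1,3): no bracket -> illegal
(2,1): flips 1 -> legal
(3,1): no bracket -> illegal
(3,4): no bracket -> illegal
(4,1): flips 1 -> legal
(4,2): flips 3 -> legal
(4,4): no bracket -> illegal
(5,2): no bracket -> illegal
(5,3): flips 2 -> legal
(5,4): no bracket -> illegal
W mobility = 4

Answer: B=5 W=4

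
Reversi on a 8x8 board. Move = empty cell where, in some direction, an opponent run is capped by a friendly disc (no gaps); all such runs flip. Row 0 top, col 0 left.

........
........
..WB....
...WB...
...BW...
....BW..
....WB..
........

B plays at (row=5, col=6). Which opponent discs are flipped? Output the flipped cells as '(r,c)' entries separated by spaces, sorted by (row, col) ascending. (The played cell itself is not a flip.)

Answer: (5,5)

Derivation:
Dir NW: first cell '.' (not opp) -> no flip
Dir N: first cell '.' (not opp) -> no flip
Dir NE: first cell '.' (not opp) -> no flip
Dir W: opp run (5,5) capped by B -> flip
Dir E: first cell '.' (not opp) -> no flip
Dir SW: first cell 'B' (not opp) -> no flip
Dir S: first cell '.' (not opp) -> no flip
Dir SE: first cell '.' (not opp) -> no flip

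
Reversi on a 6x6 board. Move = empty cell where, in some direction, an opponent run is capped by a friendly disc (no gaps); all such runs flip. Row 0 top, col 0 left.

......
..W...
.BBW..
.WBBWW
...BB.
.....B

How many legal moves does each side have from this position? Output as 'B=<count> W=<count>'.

-- B to move --
(0,1): no bracket -> illegal
(0,2): flips 1 -> legal
(0,3): flips 1 -> legal
(1,1): no bracket -> illegal
(1,3): flips 1 -> legal
(1,4): flips 1 -> legal
(2,0): no bracket -> illegal
(2,4): flips 2 -> legal
(2,5): flips 1 -> legal
(3,0): flips 1 -> legal
(4,0): flips 1 -> legal
(4,1): flips 1 -> legal
(4,2): no bracket -> illegal
(4,5): no bracket -> illegal
B mobility = 9
-- W to move --
(1,0): no bracket -> illegal
(1,1): flips 1 -> legal
(1,3): flips 1 -> legal
(2,0): flips 2 -> legal
(2,4): no bracket -> illegal
(3,0): flips 1 -> legal
(4,1): flips 1 -> legal
(4,2): flips 2 -> legal
(4,5): no bracket -> illegal
(5,2): flips 1 -> legal
(5,3): flips 3 -> legal
(5,4): flips 1 -> legal
W mobility = 9

Answer: B=9 W=9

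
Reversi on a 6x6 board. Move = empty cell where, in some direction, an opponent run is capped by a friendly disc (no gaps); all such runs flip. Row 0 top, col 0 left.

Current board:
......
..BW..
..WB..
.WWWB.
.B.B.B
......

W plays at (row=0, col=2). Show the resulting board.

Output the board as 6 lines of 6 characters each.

Answer: ..W...
..WW..
..WB..
.WWWB.
.B.B.B
......

Derivation:
Place W at (0,2); scan 8 dirs for brackets.
Dir NW: edge -> no flip
Dir N: edge -> no flip
Dir NE: edge -> no flip
Dir W: first cell '.' (not opp) -> no flip
Dir E: first cell '.' (not opp) -> no flip
Dir SW: first cell '.' (not opp) -> no flip
Dir S: opp run (1,2) capped by W -> flip
Dir SE: first cell 'W' (not opp) -> no flip
All flips: (1,2)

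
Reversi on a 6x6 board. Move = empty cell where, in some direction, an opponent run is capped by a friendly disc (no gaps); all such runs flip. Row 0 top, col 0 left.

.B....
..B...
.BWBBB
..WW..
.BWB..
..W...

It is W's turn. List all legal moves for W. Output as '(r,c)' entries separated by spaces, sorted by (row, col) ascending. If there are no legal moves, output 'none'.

Answer: (0,2) (1,0) (1,3) (1,4) (1,5) (2,0) (3,0) (3,4) (4,0) (4,4) (5,0) (5,3) (5,4)

Derivation:
(0,0): no bracket -> illegal
(0,2): flips 1 -> legal
(0,3): no bracket -> illegal
(1,0): flips 1 -> legal
(1,1): no bracket -> illegal
(1,3): flips 1 -> legal
(1,4): flips 1 -> legal
(1,5): flips 1 -> legal
(2,0): flips 1 -> legal
(3,0): flips 1 -> legal
(3,1): no bracket -> illegal
(3,4): flips 1 -> legal
(3,5): no bracket -> illegal
(4,0): flips 1 -> legal
(4,4): flips 1 -> legal
(5,0): flips 1 -> legal
(5,1): no bracket -> illegal
(5,3): flips 1 -> legal
(5,4): flips 1 -> legal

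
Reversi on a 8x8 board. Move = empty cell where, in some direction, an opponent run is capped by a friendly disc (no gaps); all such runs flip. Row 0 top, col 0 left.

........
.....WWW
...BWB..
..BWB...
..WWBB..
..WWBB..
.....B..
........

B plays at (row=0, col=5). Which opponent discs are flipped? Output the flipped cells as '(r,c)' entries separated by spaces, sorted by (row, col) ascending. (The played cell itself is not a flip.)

Dir NW: edge -> no flip
Dir N: edge -> no flip
Dir NE: edge -> no flip
Dir W: first cell '.' (not opp) -> no flip
Dir E: first cell '.' (not opp) -> no flip
Dir SW: first cell '.' (not opp) -> no flip
Dir S: opp run (1,5) capped by B -> flip
Dir SE: opp run (1,6), next='.' -> no flip

Answer: (1,5)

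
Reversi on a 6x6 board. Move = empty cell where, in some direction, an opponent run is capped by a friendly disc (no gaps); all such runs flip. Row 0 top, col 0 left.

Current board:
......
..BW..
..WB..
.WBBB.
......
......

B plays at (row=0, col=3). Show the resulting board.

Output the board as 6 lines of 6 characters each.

Answer: ...B..
..BB..
..WB..
.WBBB.
......
......

Derivation:
Place B at (0,3); scan 8 dirs for brackets.
Dir NW: edge -> no flip
Dir N: edge -> no flip
Dir NE: edge -> no flip
Dir W: first cell '.' (not opp) -> no flip
Dir E: first cell '.' (not opp) -> no flip
Dir SW: first cell 'B' (not opp) -> no flip
Dir S: opp run (1,3) capped by B -> flip
Dir SE: first cell '.' (not opp) -> no flip
All flips: (1,3)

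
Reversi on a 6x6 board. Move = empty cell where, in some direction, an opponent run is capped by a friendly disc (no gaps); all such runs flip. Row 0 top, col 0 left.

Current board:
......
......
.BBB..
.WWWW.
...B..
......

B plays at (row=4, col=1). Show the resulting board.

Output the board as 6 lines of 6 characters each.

Answer: ......
......
.BBB..
.BBWW.
.B.B..
......

Derivation:
Place B at (4,1); scan 8 dirs for brackets.
Dir NW: first cell '.' (not opp) -> no flip
Dir N: opp run (3,1) capped by B -> flip
Dir NE: opp run (3,2) capped by B -> flip
Dir W: first cell '.' (not opp) -> no flip
Dir E: first cell '.' (not opp) -> no flip
Dir SW: first cell '.' (not opp) -> no flip
Dir S: first cell '.' (not opp) -> no flip
Dir SE: first cell '.' (not opp) -> no flip
All flips: (3,1) (3,2)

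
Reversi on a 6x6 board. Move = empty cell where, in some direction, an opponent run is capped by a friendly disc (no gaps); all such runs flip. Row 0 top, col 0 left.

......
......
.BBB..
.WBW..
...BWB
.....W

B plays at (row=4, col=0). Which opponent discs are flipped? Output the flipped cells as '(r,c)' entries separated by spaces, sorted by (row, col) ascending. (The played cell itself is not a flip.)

Dir NW: edge -> no flip
Dir N: first cell '.' (not opp) -> no flip
Dir NE: opp run (3,1) capped by B -> flip
Dir W: edge -> no flip
Dir E: first cell '.' (not opp) -> no flip
Dir SW: edge -> no flip
Dir S: first cell '.' (not opp) -> no flip
Dir SE: first cell '.' (not opp) -> no flip

Answer: (3,1)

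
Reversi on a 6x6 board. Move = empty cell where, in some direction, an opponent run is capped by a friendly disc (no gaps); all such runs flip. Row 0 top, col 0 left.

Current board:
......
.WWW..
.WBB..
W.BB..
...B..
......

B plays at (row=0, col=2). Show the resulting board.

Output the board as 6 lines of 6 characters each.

Place B at (0,2); scan 8 dirs for brackets.
Dir NW: edge -> no flip
Dir N: edge -> no flip
Dir NE: edge -> no flip
Dir W: first cell '.' (not opp) -> no flip
Dir E: first cell '.' (not opp) -> no flip
Dir SW: opp run (1,1), next='.' -> no flip
Dir S: opp run (1,2) capped by B -> flip
Dir SE: opp run (1,3), next='.' -> no flip
All flips: (1,2)

Answer: ..B...
.WBW..
.WBB..
W.BB..
...B..
......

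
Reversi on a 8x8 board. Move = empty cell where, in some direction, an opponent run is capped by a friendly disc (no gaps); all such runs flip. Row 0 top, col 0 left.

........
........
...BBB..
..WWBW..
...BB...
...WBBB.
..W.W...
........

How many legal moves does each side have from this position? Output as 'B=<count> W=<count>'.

Answer: B=14 W=7

Derivation:
-- B to move --
(2,1): flips 1 -> legal
(2,2): flips 1 -> legal
(2,6): flips 1 -> legal
(3,1): flips 2 -> legal
(3,6): flips 1 -> legal
(4,1): flips 1 -> legal
(4,2): flips 1 -> legal
(4,5): flips 1 -> legal
(4,6): flips 1 -> legal
(5,1): no bracket -> illegal
(5,2): flips 1 -> legal
(6,1): no bracket -> illegal
(6,3): flips 1 -> legal
(6,5): no bracket -> illegal
(7,1): flips 2 -> legal
(7,2): no bracket -> illegal
(7,3): flips 1 -> legal
(7,4): flips 1 -> legal
(7,5): no bracket -> illegal
B mobility = 14
-- W to move --
(1,2): no bracket -> illegal
(1,3): flips 2 -> legal
(1,4): flips 5 -> legal
(1,5): flips 2 -> legal
(1,6): no bracket -> illegal
(2,2): no bracket -> illegal
(2,6): no bracket -> illegal
(3,6): no bracket -> illegal
(4,2): no bracket -> illegal
(4,5): no bracket -> illegal
(4,6): flips 1 -> legal
(4,7): no bracket -> illegal
(5,2): no bracket -> illegal
(5,7): flips 3 -> legal
(6,3): no bracket -> illegal
(6,5): flips 2 -> legal
(6,6): flips 2 -> legal
(6,7): no bracket -> illegal
W mobility = 7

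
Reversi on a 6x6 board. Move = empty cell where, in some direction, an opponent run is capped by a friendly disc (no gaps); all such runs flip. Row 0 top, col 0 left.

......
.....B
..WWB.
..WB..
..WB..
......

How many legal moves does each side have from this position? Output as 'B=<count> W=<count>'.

-- B to move --
(1,1): flips 1 -> legal
(1,2): no bracket -> illegal
(1,3): flips 1 -> legal
(1,4): no bracket -> illegal
(2,1): flips 3 -> legal
(3,1): flips 1 -> legal
(3,4): no bracket -> illegal
(4,1): flips 1 -> legal
(5,1): flips 1 -> legal
(5,2): no bracket -> illegal
(5,3): no bracket -> illegal
B mobility = 6
-- W to move --
(0,4): no bracket -> illegal
(0,5): no bracket -> illegal
(1,3): no bracket -> illegal
(1,4): no bracket -> illegal
(2,5): flips 1 -> legal
(3,4): flips 1 -> legal
(3,5): no bracket -> illegal
(4,4): flips 2 -> legal
(5,2): no bracket -> illegal
(5,3): flips 2 -> legal
(5,4): flips 1 -> legal
W mobility = 5

Answer: B=6 W=5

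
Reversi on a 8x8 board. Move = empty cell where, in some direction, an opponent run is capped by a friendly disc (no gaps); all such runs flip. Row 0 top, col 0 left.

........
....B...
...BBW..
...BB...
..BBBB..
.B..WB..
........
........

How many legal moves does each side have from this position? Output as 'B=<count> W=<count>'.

Answer: B=7 W=7

Derivation:
-- B to move --
(1,5): no bracket -> illegal
(1,6): flips 1 -> legal
(2,6): flips 1 -> legal
(3,5): no bracket -> illegal
(3,6): flips 1 -> legal
(5,3): flips 1 -> legal
(6,3): flips 1 -> legal
(6,4): flips 1 -> legal
(6,5): flips 1 -> legal
B mobility = 7
-- W to move --
(0,3): flips 1 -> legal
(0,4): flips 4 -> legal
(0,5): no bracket -> illegal
(1,2): no bracket -> illegal
(1,3): no bracket -> illegal
(1,5): no bracket -> illegal
(2,2): flips 2 -> legal
(3,1): no bracket -> illegal
(3,2): flips 1 -> legal
(3,5): no bracket -> illegal
(3,6): flips 1 -> legal
(4,0): no bracket -> illegal
(4,1): no bracket -> illegal
(4,6): no bracket -> illegal
(5,0): no bracket -> illegal
(5,2): flips 2 -> legal
(5,3): no bracket -> illegal
(5,6): flips 1 -> legal
(6,0): no bracket -> illegal
(6,1): no bracket -> illegal
(6,2): no bracket -> illegal
(6,4): no bracket -> illegal
(6,5): no bracket -> illegal
(6,6): no bracket -> illegal
W mobility = 7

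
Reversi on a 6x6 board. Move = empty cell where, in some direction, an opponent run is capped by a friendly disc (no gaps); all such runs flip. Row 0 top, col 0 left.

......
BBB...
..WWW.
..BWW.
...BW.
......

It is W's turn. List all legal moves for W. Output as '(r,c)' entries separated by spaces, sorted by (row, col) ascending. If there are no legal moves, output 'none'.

(0,0): flips 1 -> legal
(0,1): flips 1 -> legal
(0,2): flips 1 -> legal
(0,3): no bracket -> illegal
(1,3): no bracket -> illegal
(2,0): no bracket -> illegal
(2,1): no bracket -> illegal
(3,1): flips 1 -> legal
(4,1): flips 1 -> legal
(4,2): flips 2 -> legal
(5,2): flips 1 -> legal
(5,3): flips 1 -> legal
(5,4): no bracket -> illegal

Answer: (0,0) (0,1) (0,2) (3,1) (4,1) (4,2) (5,2) (5,3)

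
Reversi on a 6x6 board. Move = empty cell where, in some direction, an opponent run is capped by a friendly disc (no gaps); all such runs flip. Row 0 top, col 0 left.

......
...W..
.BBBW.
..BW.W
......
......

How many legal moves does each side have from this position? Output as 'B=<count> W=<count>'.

-- B to move --
(0,2): no bracket -> illegal
(0,3): flips 1 -> legal
(0,4): flips 1 -> legal
(1,2): no bracket -> illegal
(1,4): no bracket -> illegal
(1,5): no bracket -> illegal
(2,5): flips 1 -> legal
(3,4): flips 1 -> legal
(4,2): no bracket -> illegal
(4,3): flips 1 -> legal
(4,4): flips 1 -> legal
(4,5): no bracket -> illegal
B mobility = 6
-- W to move --
(1,0): no bracket -> illegal
(1,1): flips 1 -> legal
(1,2): no bracket -> illegal
(1,4): no bracket -> illegal
(2,0): flips 3 -> legal
(3,0): no bracket -> illegal
(3,1): flips 2 -> legal
(3,4): no bracket -> illegal
(4,1): no bracket -> illegal
(4,2): no bracket -> illegal
(4,3): no bracket -> illegal
W mobility = 3

Answer: B=6 W=3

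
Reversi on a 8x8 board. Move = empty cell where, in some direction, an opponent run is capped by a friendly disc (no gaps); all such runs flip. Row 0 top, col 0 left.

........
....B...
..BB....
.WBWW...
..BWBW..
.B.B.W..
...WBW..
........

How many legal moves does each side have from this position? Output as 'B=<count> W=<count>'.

Answer: B=11 W=9

Derivation:
-- B to move --
(2,0): flips 1 -> legal
(2,1): no bracket -> illegal
(2,4): flips 2 -> legal
(2,5): no bracket -> illegal
(3,0): flips 1 -> legal
(3,5): flips 2 -> legal
(3,6): no bracket -> illegal
(4,0): flips 1 -> legal
(4,1): no bracket -> illegal
(4,6): flips 2 -> legal
(5,2): no bracket -> illegal
(5,4): flips 1 -> legal
(5,6): flips 2 -> legal
(6,2): flips 1 -> legal
(6,6): flips 2 -> legal
(7,2): no bracket -> illegal
(7,3): flips 1 -> legal
(7,4): no bracket -> illegal
(7,5): no bracket -> illegal
(7,6): no bracket -> illegal
B mobility = 11
-- W to move --
(0,3): no bracket -> illegal
(0,4): no bracket -> illegal
(0,5): no bracket -> illegal
(1,1): flips 1 -> legal
(1,2): flips 1 -> legal
(1,3): flips 2 -> legal
(1,5): no bracket -> illegal
(2,1): flips 1 -> legal
(2,4): no bracket -> illegal
(2,5): no bracket -> illegal
(3,5): no bracket -> illegal
(4,0): no bracket -> illegal
(4,1): flips 1 -> legal
(5,0): no bracket -> illegal
(5,2): no bracket -> illegal
(5,4): flips 1 -> legal
(6,0): flips 2 -> legal
(6,1): no bracket -> illegal
(6,2): no bracket -> illegal
(7,3): flips 1 -> legal
(7,4): no bracket -> illegal
(7,5): flips 3 -> legal
W mobility = 9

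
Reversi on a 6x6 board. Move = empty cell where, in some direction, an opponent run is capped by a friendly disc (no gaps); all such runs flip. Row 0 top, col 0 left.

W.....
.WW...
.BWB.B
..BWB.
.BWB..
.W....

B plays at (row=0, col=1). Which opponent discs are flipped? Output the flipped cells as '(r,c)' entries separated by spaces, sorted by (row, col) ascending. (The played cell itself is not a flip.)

Dir NW: edge -> no flip
Dir N: edge -> no flip
Dir NE: edge -> no flip
Dir W: opp run (0,0), next=edge -> no flip
Dir E: first cell '.' (not opp) -> no flip
Dir SW: first cell '.' (not opp) -> no flip
Dir S: opp run (1,1) capped by B -> flip
Dir SE: opp run (1,2) capped by B -> flip

Answer: (1,1) (1,2)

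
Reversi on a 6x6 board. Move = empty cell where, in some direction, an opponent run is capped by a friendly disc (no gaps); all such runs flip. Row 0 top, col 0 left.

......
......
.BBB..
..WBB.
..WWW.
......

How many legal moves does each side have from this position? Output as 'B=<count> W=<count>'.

Answer: B=7 W=8

Derivation:
-- B to move --
(3,1): flips 1 -> legal
(3,5): no bracket -> illegal
(4,1): flips 1 -> legal
(4,5): no bracket -> illegal
(5,1): flips 1 -> legal
(5,2): flips 3 -> legal
(5,3): flips 1 -> legal
(5,4): flips 3 -> legal
(5,5): flips 1 -> legal
B mobility = 7
-- W to move --
(1,0): flips 1 -> legal
(1,1): flips 2 -> legal
(1,2): flips 1 -> legal
(1,3): flips 2 -> legal
(1,4): flips 1 -> legal
(2,0): no bracket -> illegal
(2,4): flips 2 -> legal
(2,5): flips 1 -> legal
(3,0): no bracket -> illegal
(3,1): no bracket -> illegal
(3,5): flips 2 -> legal
(4,5): no bracket -> illegal
W mobility = 8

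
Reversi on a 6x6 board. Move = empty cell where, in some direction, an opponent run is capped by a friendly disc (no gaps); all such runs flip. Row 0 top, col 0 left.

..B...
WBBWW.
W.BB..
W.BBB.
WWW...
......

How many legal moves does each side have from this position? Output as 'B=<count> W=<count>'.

-- B to move --
(0,0): no bracket -> illegal
(0,1): no bracket -> illegal
(0,3): flips 1 -> legal
(0,4): flips 1 -> legal
(0,5): flips 1 -> legal
(1,5): flips 2 -> legal
(2,1): no bracket -> illegal
(2,4): flips 1 -> legal
(2,5): no bracket -> illegal
(3,1): no bracket -> illegal
(4,3): no bracket -> illegal
(5,0): flips 1 -> legal
(5,1): flips 1 -> legal
(5,2): flips 1 -> legal
(5,3): no bracket -> illegal
B mobility = 8
-- W to move --
(0,0): no bracket -> illegal
(0,1): no bracket -> illegal
(0,3): no bracket -> illegal
(2,1): no bracket -> illegal
(2,4): flips 1 -> legal
(2,5): no bracket -> illegal
(3,1): flips 1 -> legal
(3,5): no bracket -> illegal
(4,3): flips 2 -> legal
(4,4): no bracket -> illegal
(4,5): no bracket -> illegal
W mobility = 3

Answer: B=8 W=3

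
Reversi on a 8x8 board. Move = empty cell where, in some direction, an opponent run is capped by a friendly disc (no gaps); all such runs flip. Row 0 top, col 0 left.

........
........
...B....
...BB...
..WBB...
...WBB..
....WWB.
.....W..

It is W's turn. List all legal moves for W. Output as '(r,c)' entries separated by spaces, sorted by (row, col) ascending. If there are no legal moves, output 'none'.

(1,2): no bracket -> illegal
(1,3): flips 3 -> legal
(1,4): no bracket -> illegal
(2,2): no bracket -> illegal
(2,4): flips 4 -> legal
(2,5): no bracket -> illegal
(3,2): flips 2 -> legal
(3,5): flips 1 -> legal
(4,5): flips 3 -> legal
(4,6): flips 1 -> legal
(5,2): no bracket -> illegal
(5,6): flips 2 -> legal
(5,7): flips 1 -> legal
(6,3): no bracket -> illegal
(6,7): flips 1 -> legal
(7,6): no bracket -> illegal
(7,7): no bracket -> illegal

Answer: (1,3) (2,4) (3,2) (3,5) (4,5) (4,6) (5,6) (5,7) (6,7)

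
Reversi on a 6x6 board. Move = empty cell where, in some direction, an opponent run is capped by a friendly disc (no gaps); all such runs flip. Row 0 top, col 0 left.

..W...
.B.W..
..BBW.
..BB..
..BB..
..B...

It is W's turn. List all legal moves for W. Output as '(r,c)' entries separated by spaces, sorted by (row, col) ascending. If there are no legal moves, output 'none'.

(0,0): no bracket -> illegal
(0,1): no bracket -> illegal
(1,0): no bracket -> illegal
(1,2): no bracket -> illegal
(1,4): no bracket -> illegal
(2,0): flips 1 -> legal
(2,1): flips 2 -> legal
(3,1): flips 1 -> legal
(3,4): no bracket -> illegal
(4,1): no bracket -> illegal
(4,4): no bracket -> illegal
(5,1): flips 2 -> legal
(5,3): flips 3 -> legal
(5,4): no bracket -> illegal

Answer: (2,0) (2,1) (3,1) (5,1) (5,3)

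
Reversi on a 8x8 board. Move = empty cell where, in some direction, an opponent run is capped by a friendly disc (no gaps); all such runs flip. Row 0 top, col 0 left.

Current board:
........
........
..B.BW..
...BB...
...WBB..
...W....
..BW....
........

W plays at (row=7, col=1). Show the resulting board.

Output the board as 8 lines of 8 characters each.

Answer: ........
........
..B.BW..
...BB...
...WBB..
...W....
..WW....
.W......

Derivation:
Place W at (7,1); scan 8 dirs for brackets.
Dir NW: first cell '.' (not opp) -> no flip
Dir N: first cell '.' (not opp) -> no flip
Dir NE: opp run (6,2) capped by W -> flip
Dir W: first cell '.' (not opp) -> no flip
Dir E: first cell '.' (not opp) -> no flip
Dir SW: edge -> no flip
Dir S: edge -> no flip
Dir SE: edge -> no flip
All flips: (6,2)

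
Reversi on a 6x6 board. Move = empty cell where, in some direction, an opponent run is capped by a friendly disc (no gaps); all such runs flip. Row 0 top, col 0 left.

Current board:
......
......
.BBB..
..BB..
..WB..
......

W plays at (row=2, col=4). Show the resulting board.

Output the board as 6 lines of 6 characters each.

Answer: ......
......
.BBBW.
..BW..
..WB..
......

Derivation:
Place W at (2,4); scan 8 dirs for brackets.
Dir NW: first cell '.' (not opp) -> no flip
Dir N: first cell '.' (not opp) -> no flip
Dir NE: first cell '.' (not opp) -> no flip
Dir W: opp run (2,3) (2,2) (2,1), next='.' -> no flip
Dir E: first cell '.' (not opp) -> no flip
Dir SW: opp run (3,3) capped by W -> flip
Dir S: first cell '.' (not opp) -> no flip
Dir SE: first cell '.' (not opp) -> no flip
All flips: (3,3)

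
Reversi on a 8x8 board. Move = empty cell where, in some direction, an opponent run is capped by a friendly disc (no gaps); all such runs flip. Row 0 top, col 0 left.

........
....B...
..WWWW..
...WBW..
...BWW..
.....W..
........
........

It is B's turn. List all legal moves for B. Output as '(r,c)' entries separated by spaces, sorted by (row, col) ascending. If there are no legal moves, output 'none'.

Answer: (1,2) (1,3) (1,6) (3,2) (3,6) (4,6) (5,4) (5,6)

Derivation:
(1,1): no bracket -> illegal
(1,2): flips 1 -> legal
(1,3): flips 2 -> legal
(1,5): no bracket -> illegal
(1,6): flips 1 -> legal
(2,1): no bracket -> illegal
(2,6): no bracket -> illegal
(3,1): no bracket -> illegal
(3,2): flips 2 -> legal
(3,6): flips 2 -> legal
(4,2): no bracket -> illegal
(4,6): flips 2 -> legal
(5,3): no bracket -> illegal
(5,4): flips 1 -> legal
(5,6): flips 1 -> legal
(6,4): no bracket -> illegal
(6,5): no bracket -> illegal
(6,6): no bracket -> illegal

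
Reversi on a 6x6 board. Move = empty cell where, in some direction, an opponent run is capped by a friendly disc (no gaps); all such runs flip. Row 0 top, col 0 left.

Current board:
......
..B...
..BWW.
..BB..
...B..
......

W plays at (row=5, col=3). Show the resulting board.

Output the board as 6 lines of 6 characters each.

Place W at (5,3); scan 8 dirs for brackets.
Dir NW: first cell '.' (not opp) -> no flip
Dir N: opp run (4,3) (3,3) capped by W -> flip
Dir NE: first cell '.' (not opp) -> no flip
Dir W: first cell '.' (not opp) -> no flip
Dir E: first cell '.' (not opp) -> no flip
Dir SW: edge -> no flip
Dir S: edge -> no flip
Dir SE: edge -> no flip
All flips: (3,3) (4,3)

Answer: ......
..B...
..BWW.
..BW..
...W..
...W..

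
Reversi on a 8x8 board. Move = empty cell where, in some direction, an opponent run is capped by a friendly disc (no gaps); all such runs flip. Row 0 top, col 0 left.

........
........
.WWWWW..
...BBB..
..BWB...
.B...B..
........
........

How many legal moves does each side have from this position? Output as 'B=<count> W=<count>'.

-- B to move --
(1,0): no bracket -> illegal
(1,1): flips 1 -> legal
(1,2): flips 1 -> legal
(1,3): flips 2 -> legal
(1,4): flips 1 -> legal
(1,5): flips 2 -> legal
(1,6): flips 1 -> legal
(2,0): no bracket -> illegal
(2,6): no bracket -> illegal
(3,0): no bracket -> illegal
(3,1): no bracket -> illegal
(3,2): no bracket -> illegal
(3,6): no bracket -> illegal
(5,2): flips 1 -> legal
(5,3): flips 1 -> legal
(5,4): no bracket -> illegal
B mobility = 8
-- W to move --
(2,6): no bracket -> illegal
(3,1): no bracket -> illegal
(3,2): no bracket -> illegal
(3,6): no bracket -> illegal
(4,0): no bracket -> illegal
(4,1): flips 1 -> legal
(4,5): flips 3 -> legal
(4,6): flips 1 -> legal
(5,0): no bracket -> illegal
(5,2): no bracket -> illegal
(5,3): no bracket -> illegal
(5,4): flips 2 -> legal
(5,6): no bracket -> illegal
(6,0): flips 3 -> legal
(6,1): no bracket -> illegal
(6,2): no bracket -> illegal
(6,4): no bracket -> illegal
(6,5): no bracket -> illegal
(6,6): flips 3 -> legal
W mobility = 6

Answer: B=8 W=6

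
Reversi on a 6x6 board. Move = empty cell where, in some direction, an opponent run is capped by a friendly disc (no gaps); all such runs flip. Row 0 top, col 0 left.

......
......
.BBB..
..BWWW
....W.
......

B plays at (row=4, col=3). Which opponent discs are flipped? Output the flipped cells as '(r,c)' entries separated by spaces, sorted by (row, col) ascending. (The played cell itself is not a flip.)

Dir NW: first cell 'B' (not opp) -> no flip
Dir N: opp run (3,3) capped by B -> flip
Dir NE: opp run (3,4), next='.' -> no flip
Dir W: first cell '.' (not opp) -> no flip
Dir E: opp run (4,4), next='.' -> no flip
Dir SW: first cell '.' (not opp) -> no flip
Dir S: first cell '.' (not opp) -> no flip
Dir SE: first cell '.' (not opp) -> no flip

Answer: (3,3)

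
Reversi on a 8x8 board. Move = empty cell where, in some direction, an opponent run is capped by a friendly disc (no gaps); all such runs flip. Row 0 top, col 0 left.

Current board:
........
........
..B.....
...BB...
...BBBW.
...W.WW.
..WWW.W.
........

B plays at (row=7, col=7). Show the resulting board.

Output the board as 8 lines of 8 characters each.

Answer: ........
........
..B.....
...BB...
...BBBW.
...W.BW.
..WWW.B.
.......B

Derivation:
Place B at (7,7); scan 8 dirs for brackets.
Dir NW: opp run (6,6) (5,5) capped by B -> flip
Dir N: first cell '.' (not opp) -> no flip
Dir NE: edge -> no flip
Dir W: first cell '.' (not opp) -> no flip
Dir E: edge -> no flip
Dir SW: edge -> no flip
Dir S: edge -> no flip
Dir SE: edge -> no flip
All flips: (5,5) (6,6)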